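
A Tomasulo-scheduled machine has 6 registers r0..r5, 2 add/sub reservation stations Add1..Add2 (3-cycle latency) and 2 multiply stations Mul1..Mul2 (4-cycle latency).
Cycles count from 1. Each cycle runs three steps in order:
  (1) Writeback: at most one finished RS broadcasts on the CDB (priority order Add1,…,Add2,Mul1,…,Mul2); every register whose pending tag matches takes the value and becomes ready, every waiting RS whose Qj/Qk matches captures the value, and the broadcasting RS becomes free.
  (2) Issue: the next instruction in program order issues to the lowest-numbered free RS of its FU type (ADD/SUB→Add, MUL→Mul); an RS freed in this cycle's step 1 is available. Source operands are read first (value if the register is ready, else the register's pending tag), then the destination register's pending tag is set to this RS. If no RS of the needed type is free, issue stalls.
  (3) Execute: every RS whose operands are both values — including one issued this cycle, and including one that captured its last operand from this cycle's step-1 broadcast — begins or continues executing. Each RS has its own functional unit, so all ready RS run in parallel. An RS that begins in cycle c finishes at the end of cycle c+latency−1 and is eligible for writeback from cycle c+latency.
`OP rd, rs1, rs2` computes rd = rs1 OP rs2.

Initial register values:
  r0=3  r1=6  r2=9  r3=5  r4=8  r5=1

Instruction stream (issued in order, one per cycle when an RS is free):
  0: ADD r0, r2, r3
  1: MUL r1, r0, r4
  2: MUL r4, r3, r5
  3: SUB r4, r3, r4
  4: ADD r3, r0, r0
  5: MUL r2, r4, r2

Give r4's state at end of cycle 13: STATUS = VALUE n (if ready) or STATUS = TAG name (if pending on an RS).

STATUS = VALUE 0

c1: issue ADD r0<-Add1 | r0:Add1,r1:6,r2:9,r3:5,r4:8,r5:1
c2: issue MUL r1<-Mul1 | r0:Add1,r1:Mul1,r2:9,r3:5,r4:8,r5:1
c3: issue MUL r4<-Mul2 | r0:Add1,r1:Mul1,r2:9,r3:5,r4:Mul2,r5:1
c4: CDB Add1=14; issue SUB r4<-Add1 | r0:14,r1:Mul1,r2:9,r3:5,r4:Add1,r5:1
c5: issue ADD r3<-Add2 | r0:14,r1:Mul1,r2:9,r3:Add2,r4:Add1,r5:1
c6: stall | r0:14,r1:Mul1,r2:9,r3:Add2,r4:Add1,r5:1
c7: CDB Mul2=5; issue MUL r2<-Mul2 | r0:14,r1:Mul1,r2:Mul2,r3:Add2,r4:Add1,r5:1
c8: CDB Add2=28 | r0:14,r1:Mul1,r2:Mul2,r3:28,r4:Add1,r5:1
c9: CDB Mul1=112 | r0:14,r1:112,r2:Mul2,r3:28,r4:Add1,r5:1
c10: CDB Add1=0 | r0:14,r1:112,r2:Mul2,r3:28,r4:0,r5:1
c11: - | r0:14,r1:112,r2:Mul2,r3:28,r4:0,r5:1
c12: - | r0:14,r1:112,r2:Mul2,r3:28,r4:0,r5:1
c13: - | r0:14,r1:112,r2:Mul2,r3:28,r4:0,r5:1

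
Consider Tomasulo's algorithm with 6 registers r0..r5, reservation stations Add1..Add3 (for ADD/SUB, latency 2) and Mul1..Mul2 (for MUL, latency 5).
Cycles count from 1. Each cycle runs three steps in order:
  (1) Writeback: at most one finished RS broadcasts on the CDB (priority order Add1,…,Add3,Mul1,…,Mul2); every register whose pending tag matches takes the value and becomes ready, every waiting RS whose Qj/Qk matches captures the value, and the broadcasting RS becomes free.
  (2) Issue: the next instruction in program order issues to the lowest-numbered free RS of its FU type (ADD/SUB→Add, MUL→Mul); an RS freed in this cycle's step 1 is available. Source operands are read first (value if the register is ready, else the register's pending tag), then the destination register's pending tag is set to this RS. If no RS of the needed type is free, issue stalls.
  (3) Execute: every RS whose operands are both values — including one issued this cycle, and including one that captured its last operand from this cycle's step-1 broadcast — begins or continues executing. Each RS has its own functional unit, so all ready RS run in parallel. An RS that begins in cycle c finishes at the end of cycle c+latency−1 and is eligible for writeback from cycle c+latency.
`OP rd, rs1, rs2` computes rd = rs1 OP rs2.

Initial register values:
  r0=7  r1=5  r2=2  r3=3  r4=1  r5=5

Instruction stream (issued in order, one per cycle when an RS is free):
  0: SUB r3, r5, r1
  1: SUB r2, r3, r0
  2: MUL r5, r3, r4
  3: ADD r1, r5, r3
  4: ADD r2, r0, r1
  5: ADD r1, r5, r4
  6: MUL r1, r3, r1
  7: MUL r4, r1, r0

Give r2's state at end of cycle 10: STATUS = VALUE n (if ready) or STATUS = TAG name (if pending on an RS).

STATUS = TAG Add2

  c1: issue SUB r3<-Add1  regs: r0:7,r1:5,r2:2,r3:Add1,r4:1,r5:5
  c2: issue SUB r2<-Add2  regs: r0:7,r1:5,r2:Add2,r3:Add1,r4:1,r5:5
  c3: CDB Add1=0; issue MUL r5<-Mul1  regs: r0:7,r1:5,r2:Add2,r3:0,r4:1,r5:Mul1
  c4: issue ADD r1<-Add1  regs: r0:7,r1:Add1,r2:Add2,r3:0,r4:1,r5:Mul1
  c5: CDB Add2=-7; issue ADD r2<-Add2  regs: r0:7,r1:Add1,r2:Add2,r3:0,r4:1,r5:Mul1
  c6: issue ADD r1<-Add3  regs: r0:7,r1:Add3,r2:Add2,r3:0,r4:1,r5:Mul1
  c7: issue MUL r1<-Mul2  regs: r0:7,r1:Mul2,r2:Add2,r3:0,r4:1,r5:Mul1
  c8: CDB Mul1=0; issue MUL r4<-Mul1  regs: r0:7,r1:Mul2,r2:Add2,r3:0,r4:Mul1,r5:0
  c9: -  regs: r0:7,r1:Mul2,r2:Add2,r3:0,r4:Mul1,r5:0
  c10: CDB Add1=0  regs: r0:7,r1:Mul2,r2:Add2,r3:0,r4:Mul1,r5:0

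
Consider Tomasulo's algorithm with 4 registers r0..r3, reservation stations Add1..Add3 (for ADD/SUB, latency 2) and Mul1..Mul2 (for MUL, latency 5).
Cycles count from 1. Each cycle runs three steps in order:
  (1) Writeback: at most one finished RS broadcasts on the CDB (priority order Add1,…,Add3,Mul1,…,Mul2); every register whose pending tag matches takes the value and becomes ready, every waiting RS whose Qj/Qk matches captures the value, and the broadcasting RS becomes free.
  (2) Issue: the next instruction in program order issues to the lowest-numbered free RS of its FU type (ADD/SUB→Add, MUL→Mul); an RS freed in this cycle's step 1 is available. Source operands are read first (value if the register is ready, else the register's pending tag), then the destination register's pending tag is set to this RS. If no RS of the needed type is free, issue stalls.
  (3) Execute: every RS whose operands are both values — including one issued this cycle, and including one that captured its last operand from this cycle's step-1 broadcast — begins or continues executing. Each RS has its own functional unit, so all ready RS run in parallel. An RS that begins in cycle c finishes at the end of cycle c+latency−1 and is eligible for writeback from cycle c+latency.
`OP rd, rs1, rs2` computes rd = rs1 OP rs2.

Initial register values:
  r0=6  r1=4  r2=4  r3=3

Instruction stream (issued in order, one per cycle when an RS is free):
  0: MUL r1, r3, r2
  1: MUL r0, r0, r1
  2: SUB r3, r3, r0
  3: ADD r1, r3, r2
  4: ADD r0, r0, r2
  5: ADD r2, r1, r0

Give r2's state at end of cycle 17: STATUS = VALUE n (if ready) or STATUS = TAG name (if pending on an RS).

STATUS = VALUE 11

  c1: issue MUL r1<-Mul1  regs: r0:6,r1:Mul1,r2:4,r3:3
  c2: issue MUL r0<-Mul2  regs: r0:Mul2,r1:Mul1,r2:4,r3:3
  c3: issue SUB r3<-Add1  regs: r0:Mul2,r1:Mul1,r2:4,r3:Add1
  c4: issue ADD r1<-Add2  regs: r0:Mul2,r1:Add2,r2:4,r3:Add1
  c5: issue ADD r0<-Add3  regs: r0:Add3,r1:Add2,r2:4,r3:Add1
  c6: CDB Mul1=12; stall  regs: r0:Add3,r1:Add2,r2:4,r3:Add1
  c7: stall  regs: r0:Add3,r1:Add2,r2:4,r3:Add1
  c8: stall  regs: r0:Add3,r1:Add2,r2:4,r3:Add1
  c9: stall  regs: r0:Add3,r1:Add2,r2:4,r3:Add1
  c10: stall  regs: r0:Add3,r1:Add2,r2:4,r3:Add1
  c11: CDB Mul2=72; stall  regs: r0:Add3,r1:Add2,r2:4,r3:Add1
  c12: stall  regs: r0:Add3,r1:Add2,r2:4,r3:Add1
  c13: CDB Add1=-69; issue ADD r2<-Add1  regs: r0:Add3,r1:Add2,r2:Add1,r3:-69
  c14: CDB Add3=76  regs: r0:76,r1:Add2,r2:Add1,r3:-69
  c15: CDB Add2=-65  regs: r0:76,r1:-65,r2:Add1,r3:-69
  c16: -  regs: r0:76,r1:-65,r2:Add1,r3:-69
  c17: CDB Add1=11  regs: r0:76,r1:-65,r2:11,r3:-69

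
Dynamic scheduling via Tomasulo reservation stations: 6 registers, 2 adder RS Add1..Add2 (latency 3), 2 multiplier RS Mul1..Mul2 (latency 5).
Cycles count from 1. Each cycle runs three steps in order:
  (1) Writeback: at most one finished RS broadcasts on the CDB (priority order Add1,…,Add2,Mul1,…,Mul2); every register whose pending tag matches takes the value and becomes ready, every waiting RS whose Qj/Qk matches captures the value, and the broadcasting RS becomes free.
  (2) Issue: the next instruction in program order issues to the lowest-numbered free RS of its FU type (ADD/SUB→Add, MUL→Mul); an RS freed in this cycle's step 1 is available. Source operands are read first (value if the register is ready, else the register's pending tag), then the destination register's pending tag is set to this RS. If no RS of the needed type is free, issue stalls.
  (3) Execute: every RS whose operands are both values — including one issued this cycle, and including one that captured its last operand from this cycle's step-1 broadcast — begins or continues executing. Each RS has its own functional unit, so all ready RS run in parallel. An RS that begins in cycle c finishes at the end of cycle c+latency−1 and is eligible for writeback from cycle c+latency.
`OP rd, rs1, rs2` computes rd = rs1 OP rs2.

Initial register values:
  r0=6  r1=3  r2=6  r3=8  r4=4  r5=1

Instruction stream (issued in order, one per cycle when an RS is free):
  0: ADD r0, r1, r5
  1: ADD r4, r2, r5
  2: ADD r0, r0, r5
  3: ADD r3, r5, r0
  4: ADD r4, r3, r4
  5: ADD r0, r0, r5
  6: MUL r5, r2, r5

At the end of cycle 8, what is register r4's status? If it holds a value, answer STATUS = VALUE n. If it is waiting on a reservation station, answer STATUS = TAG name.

cycle 1: issue ADD r0<-Add1 // r0:Add1,r1:3,r2:6,r3:8,r4:4,r5:1
cycle 2: issue ADD r4<-Add2 // r0:Add1,r1:3,r2:6,r3:8,r4:Add2,r5:1
cycle 3: stall // r0:Add1,r1:3,r2:6,r3:8,r4:Add2,r5:1
cycle 4: CDB Add1=4; issue ADD r0<-Add1 // r0:Add1,r1:3,r2:6,r3:8,r4:Add2,r5:1
cycle 5: CDB Add2=7; issue ADD r3<-Add2 // r0:Add1,r1:3,r2:6,r3:Add2,r4:7,r5:1
cycle 6: stall // r0:Add1,r1:3,r2:6,r3:Add2,r4:7,r5:1
cycle 7: CDB Add1=5; issue ADD r4<-Add1 // r0:5,r1:3,r2:6,r3:Add2,r4:Add1,r5:1
cycle 8: stall // r0:5,r1:3,r2:6,r3:Add2,r4:Add1,r5:1

STATUS = TAG Add1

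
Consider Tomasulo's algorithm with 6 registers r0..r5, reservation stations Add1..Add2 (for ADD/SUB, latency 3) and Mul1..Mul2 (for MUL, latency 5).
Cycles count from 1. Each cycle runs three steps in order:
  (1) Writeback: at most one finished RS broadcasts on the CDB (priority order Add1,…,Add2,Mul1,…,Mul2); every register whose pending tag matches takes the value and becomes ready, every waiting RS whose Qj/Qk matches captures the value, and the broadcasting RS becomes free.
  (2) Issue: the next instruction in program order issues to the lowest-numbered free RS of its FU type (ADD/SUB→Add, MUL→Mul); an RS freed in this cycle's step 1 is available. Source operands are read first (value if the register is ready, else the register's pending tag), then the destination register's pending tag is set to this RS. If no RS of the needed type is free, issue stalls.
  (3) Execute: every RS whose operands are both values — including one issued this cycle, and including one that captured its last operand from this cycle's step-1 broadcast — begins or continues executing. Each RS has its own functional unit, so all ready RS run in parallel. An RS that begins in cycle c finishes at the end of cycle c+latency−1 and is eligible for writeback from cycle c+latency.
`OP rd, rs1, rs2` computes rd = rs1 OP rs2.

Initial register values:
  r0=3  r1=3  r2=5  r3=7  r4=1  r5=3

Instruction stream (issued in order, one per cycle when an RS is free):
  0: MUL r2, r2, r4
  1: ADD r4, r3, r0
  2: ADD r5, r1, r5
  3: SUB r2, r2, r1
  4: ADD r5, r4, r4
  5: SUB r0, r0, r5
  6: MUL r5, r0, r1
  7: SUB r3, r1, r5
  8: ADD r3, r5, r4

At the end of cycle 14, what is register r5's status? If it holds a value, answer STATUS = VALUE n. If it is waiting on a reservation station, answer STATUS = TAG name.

c1: issue MUL r2<-Mul1 | r0:3,r1:3,r2:Mul1,r3:7,r4:1,r5:3
c2: issue ADD r4<-Add1 | r0:3,r1:3,r2:Mul1,r3:7,r4:Add1,r5:3
c3: issue ADD r5<-Add2 | r0:3,r1:3,r2:Mul1,r3:7,r4:Add1,r5:Add2
c4: stall | r0:3,r1:3,r2:Mul1,r3:7,r4:Add1,r5:Add2
c5: CDB Add1=10; issue SUB r2<-Add1 | r0:3,r1:3,r2:Add1,r3:7,r4:10,r5:Add2
c6: CDB Add2=6; issue ADD r5<-Add2 | r0:3,r1:3,r2:Add1,r3:7,r4:10,r5:Add2
c7: CDB Mul1=5; stall | r0:3,r1:3,r2:Add1,r3:7,r4:10,r5:Add2
c8: stall | r0:3,r1:3,r2:Add1,r3:7,r4:10,r5:Add2
c9: CDB Add2=20; issue SUB r0<-Add2 | r0:Add2,r1:3,r2:Add1,r3:7,r4:10,r5:20
c10: CDB Add1=2; issue MUL r5<-Mul1 | r0:Add2,r1:3,r2:2,r3:7,r4:10,r5:Mul1
c11: issue SUB r3<-Add1 | r0:Add2,r1:3,r2:2,r3:Add1,r4:10,r5:Mul1
c12: CDB Add2=-17; issue ADD r3<-Add2 | r0:-17,r1:3,r2:2,r3:Add2,r4:10,r5:Mul1
c13: - | r0:-17,r1:3,r2:2,r3:Add2,r4:10,r5:Mul1
c14: - | r0:-17,r1:3,r2:2,r3:Add2,r4:10,r5:Mul1

STATUS = TAG Mul1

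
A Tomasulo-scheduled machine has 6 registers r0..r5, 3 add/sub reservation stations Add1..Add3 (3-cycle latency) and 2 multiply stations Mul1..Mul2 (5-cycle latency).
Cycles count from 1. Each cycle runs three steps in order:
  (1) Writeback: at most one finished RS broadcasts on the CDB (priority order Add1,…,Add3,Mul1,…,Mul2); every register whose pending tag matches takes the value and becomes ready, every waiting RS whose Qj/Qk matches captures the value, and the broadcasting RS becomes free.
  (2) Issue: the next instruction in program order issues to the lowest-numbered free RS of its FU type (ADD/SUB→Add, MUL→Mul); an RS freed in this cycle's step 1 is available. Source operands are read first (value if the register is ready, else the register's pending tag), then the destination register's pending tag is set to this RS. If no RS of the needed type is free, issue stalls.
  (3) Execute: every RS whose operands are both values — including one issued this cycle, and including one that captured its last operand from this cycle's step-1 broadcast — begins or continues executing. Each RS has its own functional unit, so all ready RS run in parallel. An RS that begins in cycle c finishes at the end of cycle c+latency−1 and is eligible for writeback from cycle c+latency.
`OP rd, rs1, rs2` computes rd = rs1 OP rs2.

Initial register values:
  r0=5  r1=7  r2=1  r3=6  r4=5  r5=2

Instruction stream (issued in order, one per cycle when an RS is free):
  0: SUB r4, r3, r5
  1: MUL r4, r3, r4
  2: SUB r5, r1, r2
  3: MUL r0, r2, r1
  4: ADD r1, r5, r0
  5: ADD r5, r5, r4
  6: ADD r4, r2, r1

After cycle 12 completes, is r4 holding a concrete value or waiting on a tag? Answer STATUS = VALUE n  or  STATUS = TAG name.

c1: issue SUB r4<-Add1 | r0:5,r1:7,r2:1,r3:6,r4:Add1,r5:2
c2: issue MUL r4<-Mul1 | r0:5,r1:7,r2:1,r3:6,r4:Mul1,r5:2
c3: issue SUB r5<-Add2 | r0:5,r1:7,r2:1,r3:6,r4:Mul1,r5:Add2
c4: CDB Add1=4; issue MUL r0<-Mul2 | r0:Mul2,r1:7,r2:1,r3:6,r4:Mul1,r5:Add2
c5: issue ADD r1<-Add1 | r0:Mul2,r1:Add1,r2:1,r3:6,r4:Mul1,r5:Add2
c6: CDB Add2=6; issue ADD r5<-Add2 | r0:Mul2,r1:Add1,r2:1,r3:6,r4:Mul1,r5:Add2
c7: issue ADD r4<-Add3 | r0:Mul2,r1:Add1,r2:1,r3:6,r4:Add3,r5:Add2
c8: - | r0:Mul2,r1:Add1,r2:1,r3:6,r4:Add3,r5:Add2
c9: CDB Mul1=24 | r0:Mul2,r1:Add1,r2:1,r3:6,r4:Add3,r5:Add2
c10: CDB Mul2=7 | r0:7,r1:Add1,r2:1,r3:6,r4:Add3,r5:Add2
c11: - | r0:7,r1:Add1,r2:1,r3:6,r4:Add3,r5:Add2
c12: CDB Add2=30 | r0:7,r1:Add1,r2:1,r3:6,r4:Add3,r5:30

STATUS = TAG Add3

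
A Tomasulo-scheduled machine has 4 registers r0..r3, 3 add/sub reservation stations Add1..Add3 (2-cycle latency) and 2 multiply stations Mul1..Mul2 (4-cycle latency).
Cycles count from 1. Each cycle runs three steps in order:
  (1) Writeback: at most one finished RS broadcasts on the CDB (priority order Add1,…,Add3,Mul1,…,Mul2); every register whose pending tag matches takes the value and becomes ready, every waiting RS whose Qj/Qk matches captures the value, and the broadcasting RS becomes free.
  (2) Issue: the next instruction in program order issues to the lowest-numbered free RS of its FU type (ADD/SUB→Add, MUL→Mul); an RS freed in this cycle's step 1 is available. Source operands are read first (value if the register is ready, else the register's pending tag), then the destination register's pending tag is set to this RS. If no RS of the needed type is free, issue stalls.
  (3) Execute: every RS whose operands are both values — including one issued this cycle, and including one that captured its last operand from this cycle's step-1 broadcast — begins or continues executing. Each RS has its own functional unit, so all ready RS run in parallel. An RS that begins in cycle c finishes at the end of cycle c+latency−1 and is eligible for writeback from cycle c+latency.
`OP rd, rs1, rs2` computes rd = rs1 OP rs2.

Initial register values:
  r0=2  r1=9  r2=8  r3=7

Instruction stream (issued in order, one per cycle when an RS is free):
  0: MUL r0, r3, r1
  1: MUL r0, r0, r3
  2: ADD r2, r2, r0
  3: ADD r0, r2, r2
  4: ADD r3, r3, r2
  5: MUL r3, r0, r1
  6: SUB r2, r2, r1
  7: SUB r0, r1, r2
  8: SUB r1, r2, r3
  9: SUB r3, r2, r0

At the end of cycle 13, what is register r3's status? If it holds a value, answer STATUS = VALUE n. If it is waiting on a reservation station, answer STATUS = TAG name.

STATUS = TAG Mul1

  c1: issue MUL r0<-Mul1  regs: r0:Mul1,r1:9,r2:8,r3:7
  c2: issue MUL r0<-Mul2  regs: r0:Mul2,r1:9,r2:8,r3:7
  c3: issue ADD r2<-Add1  regs: r0:Mul2,r1:9,r2:Add1,r3:7
  c4: issue ADD r0<-Add2  regs: r0:Add2,r1:9,r2:Add1,r3:7
  c5: CDB Mul1=63; issue ADD r3<-Add3  regs: r0:Add2,r1:9,r2:Add1,r3:Add3
  c6: issue MUL r3<-Mul1  regs: r0:Add2,r1:9,r2:Add1,r3:Mul1
  c7: stall  regs: r0:Add2,r1:9,r2:Add1,r3:Mul1
  c8: stall  regs: r0:Add2,r1:9,r2:Add1,r3:Mul1
  c9: CDB Mul2=441; stall  regs: r0:Add2,r1:9,r2:Add1,r3:Mul1
  c10: stall  regs: r0:Add2,r1:9,r2:Add1,r3:Mul1
  c11: CDB Add1=449; issue SUB r2<-Add1  regs: r0:Add2,r1:9,r2:Add1,r3:Mul1
  c12: stall  regs: r0:Add2,r1:9,r2:Add1,r3:Mul1
  c13: CDB Add1=440; issue SUB r0<-Add1  regs: r0:Add1,r1:9,r2:440,r3:Mul1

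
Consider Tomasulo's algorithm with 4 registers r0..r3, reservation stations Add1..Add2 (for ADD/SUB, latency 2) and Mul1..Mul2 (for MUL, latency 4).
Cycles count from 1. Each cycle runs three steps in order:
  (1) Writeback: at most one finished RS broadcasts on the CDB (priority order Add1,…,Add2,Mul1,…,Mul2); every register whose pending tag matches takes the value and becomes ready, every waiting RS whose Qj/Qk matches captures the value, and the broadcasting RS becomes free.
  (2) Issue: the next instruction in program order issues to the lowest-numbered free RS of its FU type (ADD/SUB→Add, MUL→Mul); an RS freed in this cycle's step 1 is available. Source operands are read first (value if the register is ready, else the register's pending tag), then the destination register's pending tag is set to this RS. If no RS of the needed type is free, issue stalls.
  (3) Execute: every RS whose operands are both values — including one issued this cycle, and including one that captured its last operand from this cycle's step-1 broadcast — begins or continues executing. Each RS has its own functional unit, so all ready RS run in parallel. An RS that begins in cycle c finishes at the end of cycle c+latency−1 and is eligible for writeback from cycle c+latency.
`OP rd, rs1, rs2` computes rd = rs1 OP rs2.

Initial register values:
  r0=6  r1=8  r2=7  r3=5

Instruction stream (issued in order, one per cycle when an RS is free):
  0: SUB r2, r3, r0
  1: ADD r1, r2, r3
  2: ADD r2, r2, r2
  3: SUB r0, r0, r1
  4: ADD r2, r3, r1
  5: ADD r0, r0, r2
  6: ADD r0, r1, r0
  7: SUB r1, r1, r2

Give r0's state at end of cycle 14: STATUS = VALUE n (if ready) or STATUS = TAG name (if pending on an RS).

STATUS = VALUE 15

cycle 1: issue SUB r2<-Add1 // r0:6,r1:8,r2:Add1,r3:5
cycle 2: issue ADD r1<-Add2 // r0:6,r1:Add2,r2:Add1,r3:5
cycle 3: CDB Add1=-1; issue ADD r2<-Add1 // r0:6,r1:Add2,r2:Add1,r3:5
cycle 4: stall // r0:6,r1:Add2,r2:Add1,r3:5
cycle 5: CDB Add1=-2; issue SUB r0<-Add1 // r0:Add1,r1:Add2,r2:-2,r3:5
cycle 6: CDB Add2=4; issue ADD r2<-Add2 // r0:Add1,r1:4,r2:Add2,r3:5
cycle 7: stall // r0:Add1,r1:4,r2:Add2,r3:5
cycle 8: CDB Add1=2; issue ADD r0<-Add1 // r0:Add1,r1:4,r2:Add2,r3:5
cycle 9: CDB Add2=9; issue ADD r0<-Add2 // r0:Add2,r1:4,r2:9,r3:5
cycle 10: stall // r0:Add2,r1:4,r2:9,r3:5
cycle 11: CDB Add1=11; issue SUB r1<-Add1 // r0:Add2,r1:Add1,r2:9,r3:5
cycle 12: - // r0:Add2,r1:Add1,r2:9,r3:5
cycle 13: CDB Add1=-5 // r0:Add2,r1:-5,r2:9,r3:5
cycle 14: CDB Add2=15 // r0:15,r1:-5,r2:9,r3:5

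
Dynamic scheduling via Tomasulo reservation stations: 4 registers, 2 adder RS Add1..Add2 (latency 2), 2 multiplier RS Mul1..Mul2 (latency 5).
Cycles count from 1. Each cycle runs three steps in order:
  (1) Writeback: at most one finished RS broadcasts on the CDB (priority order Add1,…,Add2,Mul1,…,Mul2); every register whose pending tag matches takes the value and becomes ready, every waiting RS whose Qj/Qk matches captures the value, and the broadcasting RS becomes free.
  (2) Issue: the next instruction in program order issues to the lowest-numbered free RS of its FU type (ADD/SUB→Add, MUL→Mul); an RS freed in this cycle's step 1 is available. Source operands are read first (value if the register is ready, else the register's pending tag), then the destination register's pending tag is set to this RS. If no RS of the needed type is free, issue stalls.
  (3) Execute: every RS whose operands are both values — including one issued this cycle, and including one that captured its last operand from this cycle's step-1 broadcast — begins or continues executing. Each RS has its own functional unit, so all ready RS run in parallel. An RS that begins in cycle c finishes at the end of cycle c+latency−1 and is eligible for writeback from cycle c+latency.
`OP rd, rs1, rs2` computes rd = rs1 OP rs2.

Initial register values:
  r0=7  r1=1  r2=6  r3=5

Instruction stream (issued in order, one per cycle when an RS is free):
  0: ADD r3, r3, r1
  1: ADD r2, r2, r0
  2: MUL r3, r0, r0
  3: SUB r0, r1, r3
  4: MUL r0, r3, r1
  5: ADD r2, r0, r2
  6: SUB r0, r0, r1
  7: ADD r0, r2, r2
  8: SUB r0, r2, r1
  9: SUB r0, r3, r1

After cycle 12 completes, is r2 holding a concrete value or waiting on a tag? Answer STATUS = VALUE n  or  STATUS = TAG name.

STATUS = TAG Add2

cycle 1: issue ADD r3<-Add1 // r0:7,r1:1,r2:6,r3:Add1
cycle 2: issue ADD r2<-Add2 // r0:7,r1:1,r2:Add2,r3:Add1
cycle 3: CDB Add1=6; issue MUL r3<-Mul1 // r0:7,r1:1,r2:Add2,r3:Mul1
cycle 4: CDB Add2=13; issue SUB r0<-Add1 // r0:Add1,r1:1,r2:13,r3:Mul1
cycle 5: issue MUL r0<-Mul2 // r0:Mul2,r1:1,r2:13,r3:Mul1
cycle 6: issue ADD r2<-Add2 // r0:Mul2,r1:1,r2:Add2,r3:Mul1
cycle 7: stall // r0:Mul2,r1:1,r2:Add2,r3:Mul1
cycle 8: CDB Mul1=49; stall // r0:Mul2,r1:1,r2:Add2,r3:49
cycle 9: stall // r0:Mul2,r1:1,r2:Add2,r3:49
cycle 10: CDB Add1=-48; issue SUB r0<-Add1 // r0:Add1,r1:1,r2:Add2,r3:49
cycle 11: stall // r0:Add1,r1:1,r2:Add2,r3:49
cycle 12: stall // r0:Add1,r1:1,r2:Add2,r3:49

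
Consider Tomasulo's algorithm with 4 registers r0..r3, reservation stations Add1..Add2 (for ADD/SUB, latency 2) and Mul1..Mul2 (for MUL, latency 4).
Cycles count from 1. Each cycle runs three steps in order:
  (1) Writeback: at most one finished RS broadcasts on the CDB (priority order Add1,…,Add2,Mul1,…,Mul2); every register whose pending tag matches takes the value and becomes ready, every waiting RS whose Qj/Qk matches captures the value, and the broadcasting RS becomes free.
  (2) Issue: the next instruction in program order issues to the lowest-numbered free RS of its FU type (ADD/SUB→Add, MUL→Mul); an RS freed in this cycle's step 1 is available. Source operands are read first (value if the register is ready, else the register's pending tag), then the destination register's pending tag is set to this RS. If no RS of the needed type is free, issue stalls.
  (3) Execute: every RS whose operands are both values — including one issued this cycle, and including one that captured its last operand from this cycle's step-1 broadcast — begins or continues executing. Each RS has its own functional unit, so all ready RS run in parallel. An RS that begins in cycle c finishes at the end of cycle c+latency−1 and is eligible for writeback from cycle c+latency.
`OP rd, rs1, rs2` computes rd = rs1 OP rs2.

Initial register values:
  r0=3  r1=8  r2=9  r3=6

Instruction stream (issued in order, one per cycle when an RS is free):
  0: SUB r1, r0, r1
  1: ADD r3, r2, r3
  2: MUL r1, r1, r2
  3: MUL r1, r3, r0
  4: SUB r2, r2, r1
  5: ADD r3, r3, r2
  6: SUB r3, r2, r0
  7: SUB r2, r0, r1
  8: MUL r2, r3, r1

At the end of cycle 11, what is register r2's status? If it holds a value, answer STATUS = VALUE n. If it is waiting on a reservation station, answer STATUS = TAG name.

c1: issue SUB r1<-Add1 | r0:3,r1:Add1,r2:9,r3:6
c2: issue ADD r3<-Add2 | r0:3,r1:Add1,r2:9,r3:Add2
c3: CDB Add1=-5; issue MUL r1<-Mul1 | r0:3,r1:Mul1,r2:9,r3:Add2
c4: CDB Add2=15; issue MUL r1<-Mul2 | r0:3,r1:Mul2,r2:9,r3:15
c5: issue SUB r2<-Add1 | r0:3,r1:Mul2,r2:Add1,r3:15
c6: issue ADD r3<-Add2 | r0:3,r1:Mul2,r2:Add1,r3:Add2
c7: CDB Mul1=-45; stall | r0:3,r1:Mul2,r2:Add1,r3:Add2
c8: CDB Mul2=45; stall | r0:3,r1:45,r2:Add1,r3:Add2
c9: stall | r0:3,r1:45,r2:Add1,r3:Add2
c10: CDB Add1=-36; issue SUB r3<-Add1 | r0:3,r1:45,r2:-36,r3:Add1
c11: stall | r0:3,r1:45,r2:-36,r3:Add1

STATUS = VALUE -36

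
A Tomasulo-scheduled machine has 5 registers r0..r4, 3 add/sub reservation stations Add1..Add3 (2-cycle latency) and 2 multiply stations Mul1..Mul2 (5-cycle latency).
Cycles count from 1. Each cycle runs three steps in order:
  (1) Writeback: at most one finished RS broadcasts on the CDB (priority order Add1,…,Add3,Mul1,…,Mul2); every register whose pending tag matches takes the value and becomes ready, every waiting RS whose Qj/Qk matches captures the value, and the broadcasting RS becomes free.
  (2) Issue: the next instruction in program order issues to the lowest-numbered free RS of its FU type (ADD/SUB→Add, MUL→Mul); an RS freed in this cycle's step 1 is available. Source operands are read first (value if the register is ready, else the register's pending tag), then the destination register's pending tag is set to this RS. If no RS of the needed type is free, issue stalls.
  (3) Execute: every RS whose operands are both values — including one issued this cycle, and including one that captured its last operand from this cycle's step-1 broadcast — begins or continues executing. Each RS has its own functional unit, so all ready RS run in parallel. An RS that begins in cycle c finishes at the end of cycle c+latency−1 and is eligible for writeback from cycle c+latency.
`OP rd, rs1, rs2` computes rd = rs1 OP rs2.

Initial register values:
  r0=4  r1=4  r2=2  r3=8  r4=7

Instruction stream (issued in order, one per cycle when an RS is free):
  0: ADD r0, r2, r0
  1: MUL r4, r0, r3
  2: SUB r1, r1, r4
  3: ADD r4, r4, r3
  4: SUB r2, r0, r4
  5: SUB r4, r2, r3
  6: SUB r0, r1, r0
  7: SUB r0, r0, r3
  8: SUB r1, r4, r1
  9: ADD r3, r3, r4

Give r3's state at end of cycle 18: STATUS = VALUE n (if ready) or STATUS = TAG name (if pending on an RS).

STATUS = VALUE -50

cycle 1: issue ADD r0<-Add1 // r0:Add1,r1:4,r2:2,r3:8,r4:7
cycle 2: issue MUL r4<-Mul1 // r0:Add1,r1:4,r2:2,r3:8,r4:Mul1
cycle 3: CDB Add1=6; issue SUB r1<-Add1 // r0:6,r1:Add1,r2:2,r3:8,r4:Mul1
cycle 4: issue ADD r4<-Add2 // r0:6,r1:Add1,r2:2,r3:8,r4:Add2
cycle 5: issue SUB r2<-Add3 // r0:6,r1:Add1,r2:Add3,r3:8,r4:Add2
cycle 6: stall // r0:6,r1:Add1,r2:Add3,r3:8,r4:Add2
cycle 7: stall // r0:6,r1:Add1,r2:Add3,r3:8,r4:Add2
cycle 8: CDB Mul1=48; stall // r0:6,r1:Add1,r2:Add3,r3:8,r4:Add2
cycle 9: stall // r0:6,r1:Add1,r2:Add3,r3:8,r4:Add2
cycle 10: CDB Add1=-44; issue SUB r4<-Add1 // r0:6,r1:-44,r2:Add3,r3:8,r4:Add1
cycle 11: CDB Add2=56; issue SUB r0<-Add2 // r0:Add2,r1:-44,r2:Add3,r3:8,r4:Add1
cycle 12: stall // r0:Add2,r1:-44,r2:Add3,r3:8,r4:Add1
cycle 13: CDB Add2=-50; issue SUB r0<-Add2 // r0:Add2,r1:-44,r2:Add3,r3:8,r4:Add1
cycle 14: CDB Add3=-50; issue SUB r1<-Add3 // r0:Add2,r1:Add3,r2:-50,r3:8,r4:Add1
cycle 15: CDB Add2=-58; issue ADD r3<-Add2 // r0:-58,r1:Add3,r2:-50,r3:Add2,r4:Add1
cycle 16: CDB Add1=-58 // r0:-58,r1:Add3,r2:-50,r3:Add2,r4:-58
cycle 17: - // r0:-58,r1:Add3,r2:-50,r3:Add2,r4:-58
cycle 18: CDB Add2=-50 // r0:-58,r1:Add3,r2:-50,r3:-50,r4:-58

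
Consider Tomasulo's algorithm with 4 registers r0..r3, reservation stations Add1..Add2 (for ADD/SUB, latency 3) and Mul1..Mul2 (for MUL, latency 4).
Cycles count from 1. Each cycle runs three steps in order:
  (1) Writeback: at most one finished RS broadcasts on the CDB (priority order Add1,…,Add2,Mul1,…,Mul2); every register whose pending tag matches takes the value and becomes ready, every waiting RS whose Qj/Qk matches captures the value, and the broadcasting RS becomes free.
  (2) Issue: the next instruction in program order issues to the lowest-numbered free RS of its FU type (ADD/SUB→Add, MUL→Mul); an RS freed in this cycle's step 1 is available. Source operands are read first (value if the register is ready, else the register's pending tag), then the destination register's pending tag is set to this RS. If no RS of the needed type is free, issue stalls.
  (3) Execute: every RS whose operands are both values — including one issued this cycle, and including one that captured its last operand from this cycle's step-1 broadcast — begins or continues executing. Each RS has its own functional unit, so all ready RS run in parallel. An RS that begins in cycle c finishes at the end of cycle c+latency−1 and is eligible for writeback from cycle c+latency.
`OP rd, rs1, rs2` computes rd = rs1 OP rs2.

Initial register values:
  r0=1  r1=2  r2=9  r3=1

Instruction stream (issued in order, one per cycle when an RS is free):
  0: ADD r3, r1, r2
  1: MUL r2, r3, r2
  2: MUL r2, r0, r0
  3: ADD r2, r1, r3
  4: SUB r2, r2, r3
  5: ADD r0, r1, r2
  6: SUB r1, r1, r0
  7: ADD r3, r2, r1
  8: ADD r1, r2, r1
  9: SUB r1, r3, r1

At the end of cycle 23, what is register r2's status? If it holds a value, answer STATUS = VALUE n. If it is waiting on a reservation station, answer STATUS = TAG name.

  c1: issue ADD r3<-Add1  regs: r0:1,r1:2,r2:9,r3:Add1
  c2: issue MUL r2<-Mul1  regs: r0:1,r1:2,r2:Mul1,r3:Add1
  c3: issue MUL r2<-Mul2  regs: r0:1,r1:2,r2:Mul2,r3:Add1
  c4: CDB Add1=11; issue ADD r2<-Add1  regs: r0:1,r1:2,r2:Add1,r3:11
  c5: issue SUB r2<-Add2  regs: r0:1,r1:2,r2:Add2,r3:11
  c6: stall  regs: r0:1,r1:2,r2:Add2,r3:11
  c7: CDB Add1=13; issue ADD r0<-Add1  regs: r0:Add1,r1:2,r2:Add2,r3:11
  c8: CDB Mul1=99; stall  regs: r0:Add1,r1:2,r2:Add2,r3:11
  c9: CDB Mul2=1; stall  regs: r0:Add1,r1:2,r2:Add2,r3:11
  c10: CDB Add2=2; issue SUB r1<-Add2  regs: r0:Add1,r1:Add2,r2:2,r3:11
  c11: stall  regs: r0:Add1,r1:Add2,r2:2,r3:11
  c12: stall  regs: r0:Add1,r1:Add2,r2:2,r3:11
  c13: CDB Add1=4; issue ADD r3<-Add1  regs: r0:4,r1:Add2,r2:2,r3:Add1
  c14: stall  regs: r0:4,r1:Add2,r2:2,r3:Add1
  c15: stall  regs: r0:4,r1:Add2,r2:2,r3:Add1
  c16: CDB Add2=-2; issue ADD r1<-Add2  regs: r0:4,r1:Add2,r2:2,r3:Add1
  c17: stall  regs: r0:4,r1:Add2,r2:2,r3:Add1
  c18: stall  regs: r0:4,r1:Add2,r2:2,r3:Add1
  c19: CDB Add1=0; issue SUB r1<-Add1  regs: r0:4,r1:Add1,r2:2,r3:0
  c20: CDB Add2=0  regs: r0:4,r1:Add1,r2:2,r3:0
  c21: -  regs: r0:4,r1:Add1,r2:2,r3:0
  c22: -  regs: r0:4,r1:Add1,r2:2,r3:0
  c23: CDB Add1=0  regs: r0:4,r1:0,r2:2,r3:0

STATUS = VALUE 2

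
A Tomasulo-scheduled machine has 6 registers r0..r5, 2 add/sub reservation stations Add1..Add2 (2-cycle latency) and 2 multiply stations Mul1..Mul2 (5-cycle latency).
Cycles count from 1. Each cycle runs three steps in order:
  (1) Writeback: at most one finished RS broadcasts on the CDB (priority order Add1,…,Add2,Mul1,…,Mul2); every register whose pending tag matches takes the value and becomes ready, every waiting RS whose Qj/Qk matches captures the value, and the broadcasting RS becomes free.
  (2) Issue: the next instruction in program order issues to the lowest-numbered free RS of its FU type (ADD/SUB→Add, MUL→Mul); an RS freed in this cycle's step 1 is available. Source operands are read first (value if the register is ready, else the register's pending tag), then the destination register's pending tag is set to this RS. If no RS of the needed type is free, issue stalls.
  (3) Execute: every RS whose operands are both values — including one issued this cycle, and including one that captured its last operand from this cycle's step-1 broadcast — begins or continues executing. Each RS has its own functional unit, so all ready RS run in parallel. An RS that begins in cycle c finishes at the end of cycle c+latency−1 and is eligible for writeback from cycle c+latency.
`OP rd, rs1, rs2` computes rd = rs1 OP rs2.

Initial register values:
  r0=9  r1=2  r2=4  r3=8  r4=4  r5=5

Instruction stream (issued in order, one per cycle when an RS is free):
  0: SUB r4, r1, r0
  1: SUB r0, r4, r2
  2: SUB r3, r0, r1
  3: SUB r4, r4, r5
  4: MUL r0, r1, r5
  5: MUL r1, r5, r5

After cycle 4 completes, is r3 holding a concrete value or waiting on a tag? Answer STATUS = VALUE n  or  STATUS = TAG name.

  c1: issue SUB r4<-Add1  regs: r0:9,r1:2,r2:4,r3:8,r4:Add1,r5:5
  c2: issue SUB r0<-Add2  regs: r0:Add2,r1:2,r2:4,r3:8,r4:Add1,r5:5
  c3: CDB Add1=-7; issue SUB r3<-Add1  regs: r0:Add2,r1:2,r2:4,r3:Add1,r4:-7,r5:5
  c4: stall  regs: r0:Add2,r1:2,r2:4,r3:Add1,r4:-7,r5:5

STATUS = TAG Add1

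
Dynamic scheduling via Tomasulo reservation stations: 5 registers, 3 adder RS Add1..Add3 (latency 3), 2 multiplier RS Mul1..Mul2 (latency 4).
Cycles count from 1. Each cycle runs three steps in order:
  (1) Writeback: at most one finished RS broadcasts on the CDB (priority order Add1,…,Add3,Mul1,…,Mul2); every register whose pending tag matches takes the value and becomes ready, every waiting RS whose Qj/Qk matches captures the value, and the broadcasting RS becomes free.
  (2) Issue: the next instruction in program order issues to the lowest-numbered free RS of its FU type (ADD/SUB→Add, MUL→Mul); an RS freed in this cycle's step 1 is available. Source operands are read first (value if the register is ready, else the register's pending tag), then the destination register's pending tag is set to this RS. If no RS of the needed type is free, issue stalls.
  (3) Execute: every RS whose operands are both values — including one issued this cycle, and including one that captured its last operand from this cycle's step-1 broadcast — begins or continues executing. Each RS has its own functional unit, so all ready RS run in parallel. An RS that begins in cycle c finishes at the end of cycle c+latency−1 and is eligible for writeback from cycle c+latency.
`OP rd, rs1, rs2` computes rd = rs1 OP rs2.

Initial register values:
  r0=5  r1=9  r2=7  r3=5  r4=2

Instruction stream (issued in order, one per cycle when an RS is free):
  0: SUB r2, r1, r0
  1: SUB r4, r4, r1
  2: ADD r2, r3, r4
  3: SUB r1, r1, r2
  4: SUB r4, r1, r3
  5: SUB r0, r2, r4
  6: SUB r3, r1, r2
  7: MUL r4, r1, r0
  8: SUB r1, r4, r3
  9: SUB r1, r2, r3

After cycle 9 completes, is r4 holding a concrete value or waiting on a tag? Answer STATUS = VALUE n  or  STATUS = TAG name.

STATUS = TAG Add2

  c1: issue SUB r2<-Add1  regs: r0:5,r1:9,r2:Add1,r3:5,r4:2
  c2: issue SUB r4<-Add2  regs: r0:5,r1:9,r2:Add1,r3:5,r4:Add2
  c3: issue ADD r2<-Add3  regs: r0:5,r1:9,r2:Add3,r3:5,r4:Add2
  c4: CDB Add1=4; issue SUB r1<-Add1  regs: r0:5,r1:Add1,r2:Add3,r3:5,r4:Add2
  c5: CDB Add2=-7; issue SUB r4<-Add2  regs: r0:5,r1:Add1,r2:Add3,r3:5,r4:Add2
  c6: stall  regs: r0:5,r1:Add1,r2:Add3,r3:5,r4:Add2
  c7: stall  regs: r0:5,r1:Add1,r2:Add3,r3:5,r4:Add2
  c8: CDB Add3=-2; issue SUB r0<-Add3  regs: r0:Add3,r1:Add1,r2:-2,r3:5,r4:Add2
  c9: stall  regs: r0:Add3,r1:Add1,r2:-2,r3:5,r4:Add2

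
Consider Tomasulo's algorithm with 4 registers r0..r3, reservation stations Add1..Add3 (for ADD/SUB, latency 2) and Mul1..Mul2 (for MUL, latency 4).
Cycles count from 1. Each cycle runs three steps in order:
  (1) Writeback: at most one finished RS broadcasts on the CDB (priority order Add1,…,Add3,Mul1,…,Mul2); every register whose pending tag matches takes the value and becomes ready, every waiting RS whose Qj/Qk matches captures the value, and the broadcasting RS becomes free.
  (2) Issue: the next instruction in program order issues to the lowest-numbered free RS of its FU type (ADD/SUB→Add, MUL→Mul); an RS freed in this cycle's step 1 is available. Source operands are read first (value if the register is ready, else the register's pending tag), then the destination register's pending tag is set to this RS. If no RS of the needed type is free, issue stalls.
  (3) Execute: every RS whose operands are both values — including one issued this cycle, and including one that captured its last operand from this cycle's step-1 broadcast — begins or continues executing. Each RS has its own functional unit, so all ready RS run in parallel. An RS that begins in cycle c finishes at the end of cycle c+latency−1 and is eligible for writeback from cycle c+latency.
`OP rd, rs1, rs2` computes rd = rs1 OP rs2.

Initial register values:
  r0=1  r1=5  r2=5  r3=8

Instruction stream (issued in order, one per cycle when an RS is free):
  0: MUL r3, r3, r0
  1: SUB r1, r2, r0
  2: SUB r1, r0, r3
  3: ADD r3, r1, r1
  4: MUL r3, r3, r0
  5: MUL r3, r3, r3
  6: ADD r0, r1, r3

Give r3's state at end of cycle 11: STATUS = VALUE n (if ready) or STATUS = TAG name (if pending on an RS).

cycle 1: issue MUL r3<-Mul1 // r0:1,r1:5,r2:5,r3:Mul1
cycle 2: issue SUB r1<-Add1 // r0:1,r1:Add1,r2:5,r3:Mul1
cycle 3: issue SUB r1<-Add2 // r0:1,r1:Add2,r2:5,r3:Mul1
cycle 4: CDB Add1=4; issue ADD r3<-Add1 // r0:1,r1:Add2,r2:5,r3:Add1
cycle 5: CDB Mul1=8; issue MUL r3<-Mul1 // r0:1,r1:Add2,r2:5,r3:Mul1
cycle 6: issue MUL r3<-Mul2 // r0:1,r1:Add2,r2:5,r3:Mul2
cycle 7: CDB Add2=-7; issue ADD r0<-Add2 // r0:Add2,r1:-7,r2:5,r3:Mul2
cycle 8: - // r0:Add2,r1:-7,r2:5,r3:Mul2
cycle 9: CDB Add1=-14 // r0:Add2,r1:-7,r2:5,r3:Mul2
cycle 10: - // r0:Add2,r1:-7,r2:5,r3:Mul2
cycle 11: - // r0:Add2,r1:-7,r2:5,r3:Mul2

STATUS = TAG Mul2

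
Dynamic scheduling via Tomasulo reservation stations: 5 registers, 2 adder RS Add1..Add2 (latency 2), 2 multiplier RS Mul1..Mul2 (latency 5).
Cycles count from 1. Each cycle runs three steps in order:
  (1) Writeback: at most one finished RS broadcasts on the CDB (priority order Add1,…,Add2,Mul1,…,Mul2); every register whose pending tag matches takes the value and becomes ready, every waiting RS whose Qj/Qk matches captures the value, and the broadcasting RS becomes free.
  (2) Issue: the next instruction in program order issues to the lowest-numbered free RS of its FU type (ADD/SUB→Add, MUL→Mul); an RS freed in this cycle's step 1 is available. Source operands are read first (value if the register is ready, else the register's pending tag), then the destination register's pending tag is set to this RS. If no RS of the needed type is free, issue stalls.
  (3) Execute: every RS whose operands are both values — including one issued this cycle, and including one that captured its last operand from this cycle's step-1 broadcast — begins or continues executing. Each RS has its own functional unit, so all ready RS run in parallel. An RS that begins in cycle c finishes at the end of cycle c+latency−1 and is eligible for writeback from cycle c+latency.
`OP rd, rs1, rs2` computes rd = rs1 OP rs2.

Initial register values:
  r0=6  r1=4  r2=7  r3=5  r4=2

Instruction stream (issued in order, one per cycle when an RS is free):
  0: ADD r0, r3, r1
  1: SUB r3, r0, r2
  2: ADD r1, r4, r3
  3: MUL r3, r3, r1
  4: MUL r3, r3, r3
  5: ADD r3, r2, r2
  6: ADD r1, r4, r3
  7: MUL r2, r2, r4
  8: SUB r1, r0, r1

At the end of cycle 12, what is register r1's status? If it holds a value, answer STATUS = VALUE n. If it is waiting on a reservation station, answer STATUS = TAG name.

STATUS = VALUE 16

c1: issue ADD r0<-Add1 | r0:Add1,r1:4,r2:7,r3:5,r4:2
c2: issue SUB r3<-Add2 | r0:Add1,r1:4,r2:7,r3:Add2,r4:2
c3: CDB Add1=9; issue ADD r1<-Add1 | r0:9,r1:Add1,r2:7,r3:Add2,r4:2
c4: issue MUL r3<-Mul1 | r0:9,r1:Add1,r2:7,r3:Mul1,r4:2
c5: CDB Add2=2; issue MUL r3<-Mul2 | r0:9,r1:Add1,r2:7,r3:Mul2,r4:2
c6: issue ADD r3<-Add2 | r0:9,r1:Add1,r2:7,r3:Add2,r4:2
c7: CDB Add1=4; issue ADD r1<-Add1 | r0:9,r1:Add1,r2:7,r3:Add2,r4:2
c8: CDB Add2=14; stall | r0:9,r1:Add1,r2:7,r3:14,r4:2
c9: stall | r0:9,r1:Add1,r2:7,r3:14,r4:2
c10: CDB Add1=16; stall | r0:9,r1:16,r2:7,r3:14,r4:2
c11: stall | r0:9,r1:16,r2:7,r3:14,r4:2
c12: CDB Mul1=8; issue MUL r2<-Mul1 | r0:9,r1:16,r2:Mul1,r3:14,r4:2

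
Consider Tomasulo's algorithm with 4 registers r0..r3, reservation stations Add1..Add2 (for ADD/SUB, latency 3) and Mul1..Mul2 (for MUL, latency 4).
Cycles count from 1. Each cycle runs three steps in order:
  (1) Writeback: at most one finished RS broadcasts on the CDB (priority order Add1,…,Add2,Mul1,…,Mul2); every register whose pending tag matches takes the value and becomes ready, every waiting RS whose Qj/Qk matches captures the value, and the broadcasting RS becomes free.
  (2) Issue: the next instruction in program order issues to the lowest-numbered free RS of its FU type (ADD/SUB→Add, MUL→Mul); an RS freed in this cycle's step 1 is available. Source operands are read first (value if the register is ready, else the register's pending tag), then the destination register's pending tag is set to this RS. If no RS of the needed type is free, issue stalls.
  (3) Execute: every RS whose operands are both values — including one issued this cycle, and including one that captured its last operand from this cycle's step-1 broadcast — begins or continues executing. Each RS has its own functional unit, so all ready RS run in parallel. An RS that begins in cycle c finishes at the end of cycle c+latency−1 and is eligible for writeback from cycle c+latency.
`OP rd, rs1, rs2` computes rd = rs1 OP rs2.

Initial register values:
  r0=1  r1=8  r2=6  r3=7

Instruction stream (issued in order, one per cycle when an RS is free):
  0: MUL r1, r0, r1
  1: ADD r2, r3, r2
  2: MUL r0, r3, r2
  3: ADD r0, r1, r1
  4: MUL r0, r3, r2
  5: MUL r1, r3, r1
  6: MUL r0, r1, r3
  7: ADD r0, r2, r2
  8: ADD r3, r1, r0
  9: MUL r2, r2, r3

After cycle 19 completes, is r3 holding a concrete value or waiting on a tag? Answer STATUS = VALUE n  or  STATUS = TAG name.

cycle 1: issue MUL r1<-Mul1 // r0:1,r1:Mul1,r2:6,r3:7
cycle 2: issue ADD r2<-Add1 // r0:1,r1:Mul1,r2:Add1,r3:7
cycle 3: issue MUL r0<-Mul2 // r0:Mul2,r1:Mul1,r2:Add1,r3:7
cycle 4: issue ADD r0<-Add2 // r0:Add2,r1:Mul1,r2:Add1,r3:7
cycle 5: CDB Add1=13; stall // r0:Add2,r1:Mul1,r2:13,r3:7
cycle 6: CDB Mul1=8; issue MUL r0<-Mul1 // r0:Mul1,r1:8,r2:13,r3:7
cycle 7: stall // r0:Mul1,r1:8,r2:13,r3:7
cycle 8: stall // r0:Mul1,r1:8,r2:13,r3:7
cycle 9: CDB Add2=16; stall // r0:Mul1,r1:8,r2:13,r3:7
cycle 10: CDB Mul1=91; issue MUL r1<-Mul1 // r0:91,r1:Mul1,r2:13,r3:7
cycle 11: CDB Mul2=91; issue MUL r0<-Mul2 // r0:Mul2,r1:Mul1,r2:13,r3:7
cycle 12: issue ADD r0<-Add1 // r0:Add1,r1:Mul1,r2:13,r3:7
cycle 13: issue ADD r3<-Add2 // r0:Add1,r1:Mul1,r2:13,r3:Add2
cycle 14: CDB Mul1=56; issue MUL r2<-Mul1 // r0:Add1,r1:56,r2:Mul1,r3:Add2
cycle 15: CDB Add1=26 // r0:26,r1:56,r2:Mul1,r3:Add2
cycle 16: - // r0:26,r1:56,r2:Mul1,r3:Add2
cycle 17: - // r0:26,r1:56,r2:Mul1,r3:Add2
cycle 18: CDB Add2=82 // r0:26,r1:56,r2:Mul1,r3:82
cycle 19: CDB Mul2=392 // r0:26,r1:56,r2:Mul1,r3:82

STATUS = VALUE 82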